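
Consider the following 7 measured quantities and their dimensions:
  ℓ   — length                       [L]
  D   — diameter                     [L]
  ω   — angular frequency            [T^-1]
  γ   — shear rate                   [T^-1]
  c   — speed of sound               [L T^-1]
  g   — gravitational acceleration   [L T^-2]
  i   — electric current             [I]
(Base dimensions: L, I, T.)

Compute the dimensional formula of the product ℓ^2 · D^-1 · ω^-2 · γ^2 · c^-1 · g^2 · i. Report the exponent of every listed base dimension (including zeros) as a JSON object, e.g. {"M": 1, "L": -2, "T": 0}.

{"L": 2, "I": 1, "T": -3}

Exponent matrix [L,I,T] × [ℓ,D,ω,γ,c,g,i]:
  L: [ 1  1  0  0  1  1  0]
  I: [ 0  0  0  0  0  0  1]
  T: [ 0  0 -1 -1 -1 -2  0]
  [L]: (2)·1+(-1)·1+(-2)·0+(2)·0+(-1)·1+(2)·1+(1)·0 = 2
  [I]: (2)·0+(-1)·0+(-2)·0+(2)·0+(-1)·0+(2)·0+(1)·1 = 1
  [T]: (2)·0+(-1)·0+(-2)·-1+(2)·-1+(-1)·-1+(2)·-2+(1)·0 = -3
⇒ L^2 I T^-3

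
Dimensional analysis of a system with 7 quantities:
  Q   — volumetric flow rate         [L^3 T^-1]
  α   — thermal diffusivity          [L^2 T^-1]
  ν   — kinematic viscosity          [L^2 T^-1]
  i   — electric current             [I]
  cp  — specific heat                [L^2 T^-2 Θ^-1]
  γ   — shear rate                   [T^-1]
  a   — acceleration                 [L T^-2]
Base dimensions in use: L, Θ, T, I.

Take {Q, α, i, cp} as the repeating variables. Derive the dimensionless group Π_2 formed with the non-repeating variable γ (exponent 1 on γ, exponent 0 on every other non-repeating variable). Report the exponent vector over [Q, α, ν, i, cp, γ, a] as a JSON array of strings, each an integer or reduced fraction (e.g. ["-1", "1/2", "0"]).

Dimensional matrix (L×Θ×T×I by Q×α×ν×i×cp×γ×a):
  L: [ 3  2  2  0  2  0  1]
  Θ: [ 0  0  0  0 -1  0  0]
  T: [-1 -1 -1  0 -2 -1 -2]
  I: [ 0  0  0  1  0  0  0]
RREF → pivots at {Q,α,i,cp} ⇒ r = 4
Pivot set = {Q,α,i,cp}, free = {ν,γ,a}
RREF:
  r0: [   1    0    0    0    0   -2   -3]
  r1: [   0    1    1    0    0    3    5]
  r2: [   0    0    0    1    0    0    0]
  r3: [   0    0    0    0    1    0    0]
Fix exponent of γ at 1, ν at 0, a at 0; solve each RREF row for its pivot's exponent:
  r0: exp(Q) + (-2)·1 = 0 ⇒ exp(Q) = 2
  r1: exp(α) + (3)·1 = 0 ⇒ exp(α) = -3
  r2: exp(i) + (0)·1 = 0 ⇒ exp(i) = 0
  r3: exp(cp) + (0)·1 = 0 ⇒ exp(cp) = 0
Π_2 = Q^2 · α^-3 · γ

["2", "-3", "0", "0", "0", "1", "0"]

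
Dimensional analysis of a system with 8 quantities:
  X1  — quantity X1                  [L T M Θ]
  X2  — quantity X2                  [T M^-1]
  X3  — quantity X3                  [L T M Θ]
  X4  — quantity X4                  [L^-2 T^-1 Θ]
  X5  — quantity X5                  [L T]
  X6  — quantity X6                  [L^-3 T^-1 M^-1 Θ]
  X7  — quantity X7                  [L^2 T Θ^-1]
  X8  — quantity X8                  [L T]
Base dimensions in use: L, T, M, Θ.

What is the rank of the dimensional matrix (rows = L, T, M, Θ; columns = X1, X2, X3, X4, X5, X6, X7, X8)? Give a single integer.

3

Exponent matrix [L,T,M,Θ] × [X1,X2,X3,X4,X5,X6,X7,X8]:
  L: [ 1  0  1 -2  1 -3  2  1]
  T: [ 1  1  1 -1  1 -1  1  1]
  M: [ 1 -1  1  0  0 -1  0  0]
  Θ: [ 1  0  1  1  0  1 -1  0]
Echelon form has 3 nonzero rows (pivots: X1,X2,X4)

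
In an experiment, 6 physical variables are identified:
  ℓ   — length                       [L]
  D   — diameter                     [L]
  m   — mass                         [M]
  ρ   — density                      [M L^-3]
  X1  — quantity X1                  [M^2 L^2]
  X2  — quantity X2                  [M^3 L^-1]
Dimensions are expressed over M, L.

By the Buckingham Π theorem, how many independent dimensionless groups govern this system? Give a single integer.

4

Exponent matrix [M,L] × [ℓ,D,m,ρ,X1,X2]:
  M: [ 0  0  1  1  2  3]
  L: [ 1  1  0 -3  2 -1]
Echelon form has 2 nonzero rows (pivots: ℓ,m)
n=6, r=2 ⇒ 4 dimensionless groups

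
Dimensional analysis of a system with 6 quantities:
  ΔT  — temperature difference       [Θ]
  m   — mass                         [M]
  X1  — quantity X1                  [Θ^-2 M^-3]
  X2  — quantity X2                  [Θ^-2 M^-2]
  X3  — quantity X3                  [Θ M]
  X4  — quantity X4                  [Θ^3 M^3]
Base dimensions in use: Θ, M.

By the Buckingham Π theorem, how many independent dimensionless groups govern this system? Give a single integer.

4

Exponent matrix [Θ,M] × [ΔT,m,X1,X2,X3,X4]:
  Θ: [ 1  0 -2 -2  1  3]
  M: [ 0  1 -3 -2  1  3]
Echelon form has 2 nonzero rows (pivots: ΔT,m)
6 vars − rank 2 = 4 Π groups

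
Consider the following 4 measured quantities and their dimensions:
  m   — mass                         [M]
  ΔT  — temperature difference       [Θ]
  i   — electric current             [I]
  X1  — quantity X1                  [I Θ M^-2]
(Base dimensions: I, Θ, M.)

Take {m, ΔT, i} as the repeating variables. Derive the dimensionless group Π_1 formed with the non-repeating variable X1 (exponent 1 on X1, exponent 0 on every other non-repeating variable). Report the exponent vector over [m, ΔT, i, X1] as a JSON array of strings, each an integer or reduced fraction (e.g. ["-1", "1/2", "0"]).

Exponent matrix [I,Θ,M] × [m,ΔT,i,X1]:
  I: [ 0  0  1  1]
  Θ: [ 0  1  0  1]
  M: [ 1  0  0 -2]
Row reduction gives pivot columns m,ΔT,i; rank = 3
Pivot set = {m,ΔT,i}, free = {X1}
RREF:
  r0: [   1    0    0   -2]
  r1: [   0    1    0    1]
  r2: [   0    0    1    1]
Fix exponent of X1 at 1; solve each RREF row for its pivot's exponent:
  r0: exp(m) + (-2)·1 = 0 ⇒ exp(m) = 2
  r1: exp(ΔT) + (1)·1 = 0 ⇒ exp(ΔT) = -1
  r2: exp(i) + (1)·1 = 0 ⇒ exp(i) = -1
Π_1 = m^2 · ΔT^-1 · i^-1 · X1

["2", "-1", "-1", "1"]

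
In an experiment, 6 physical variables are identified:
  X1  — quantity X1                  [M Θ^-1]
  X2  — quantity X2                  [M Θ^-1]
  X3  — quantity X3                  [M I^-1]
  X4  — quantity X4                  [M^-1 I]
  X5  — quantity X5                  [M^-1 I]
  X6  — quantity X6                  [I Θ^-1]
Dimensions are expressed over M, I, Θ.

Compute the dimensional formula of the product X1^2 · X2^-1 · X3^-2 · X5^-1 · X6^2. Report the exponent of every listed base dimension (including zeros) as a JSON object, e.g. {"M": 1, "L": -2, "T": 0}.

{"M": 0, "I": 3, "Θ": -3}

Write exponents as rows M,I,Θ / cols X1,X2,X3,X4,X5,X6:
  M: [ 1  1  1 -1 -1  0]
  I: [ 0  0 -1  1  1  1]
  Θ: [-1 -1  0  0  0 -1]
  [M]: (2)·1+(-1)·1+(-2)·1+(-1)·-1+(2)·0 = 0
  [I]: (2)·0+(-1)·0+(-2)·-1+(-1)·1+(2)·1 = 3
  [Θ]: (2)·-1+(-1)·-1+(-2)·0+(-1)·0+(2)·-1 = -3
⇒ I^3 Θ^-3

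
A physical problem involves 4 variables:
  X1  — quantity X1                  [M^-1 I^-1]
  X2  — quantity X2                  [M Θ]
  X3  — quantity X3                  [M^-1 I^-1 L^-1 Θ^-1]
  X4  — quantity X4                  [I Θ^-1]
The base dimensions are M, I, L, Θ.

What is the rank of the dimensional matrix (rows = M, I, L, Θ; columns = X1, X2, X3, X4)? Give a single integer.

Write exponents as rows M,I,L,Θ / cols X1,X2,X3,X4:
  M: [-1  1 -1  0]
  I: [-1  0 -1  1]
  L: [ 0  0 -1  0]
  Θ: [ 0  1 -1 -1]
Row reduction gives pivot columns X1,X2,X3; rank = 3

3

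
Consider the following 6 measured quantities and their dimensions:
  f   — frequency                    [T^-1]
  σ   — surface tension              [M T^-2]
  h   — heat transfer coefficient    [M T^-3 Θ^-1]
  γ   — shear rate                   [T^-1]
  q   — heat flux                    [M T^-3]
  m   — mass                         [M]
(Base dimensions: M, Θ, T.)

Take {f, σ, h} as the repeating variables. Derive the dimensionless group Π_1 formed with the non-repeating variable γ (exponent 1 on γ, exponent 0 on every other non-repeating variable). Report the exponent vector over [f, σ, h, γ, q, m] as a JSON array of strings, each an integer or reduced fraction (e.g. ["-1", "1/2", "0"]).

["-1", "0", "0", "1", "0", "0"]

Dimensional matrix (M×Θ×T by f×σ×h×γ×q×m):
  M: [ 0  1  1  0  1  1]
  Θ: [ 0  0 -1  0  0  0]
  T: [-1 -2 -3 -1 -3  0]
Echelon form has 3 nonzero rows (pivots: f,σ,h)
Pivot set = {f,σ,h}, free = {γ,q,m}
RREF:
  r0: [   1    0    0    1    1   -2]
  r1: [   0    1    0    0    1    1]
  r2: [   0    0    1    0    0    0]
Fix exponent of γ at 1, q at 0, m at 0; solve each RREF row for its pivot's exponent:
  r0: exp(f) + (1)·1 = 0 ⇒ exp(f) = -1
  r1: exp(σ) + (0)·1 = 0 ⇒ exp(σ) = 0
  r2: exp(h) + (0)·1 = 0 ⇒ exp(h) = 0
Π_1 = f^-1 · γ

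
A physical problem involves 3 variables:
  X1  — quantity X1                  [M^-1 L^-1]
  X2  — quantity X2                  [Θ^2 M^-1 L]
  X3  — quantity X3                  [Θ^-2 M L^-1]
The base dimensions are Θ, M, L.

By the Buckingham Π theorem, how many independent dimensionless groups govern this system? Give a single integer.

Dimensional matrix (Θ×M×L by X1×X2×X3):
  Θ: [ 0  2 -2]
  M: [-1 -1  1]
  L: [-1  1 -1]
RREF → pivots at {X1,X2} ⇒ r = 2
3 vars − rank 2 = 1 Π group

1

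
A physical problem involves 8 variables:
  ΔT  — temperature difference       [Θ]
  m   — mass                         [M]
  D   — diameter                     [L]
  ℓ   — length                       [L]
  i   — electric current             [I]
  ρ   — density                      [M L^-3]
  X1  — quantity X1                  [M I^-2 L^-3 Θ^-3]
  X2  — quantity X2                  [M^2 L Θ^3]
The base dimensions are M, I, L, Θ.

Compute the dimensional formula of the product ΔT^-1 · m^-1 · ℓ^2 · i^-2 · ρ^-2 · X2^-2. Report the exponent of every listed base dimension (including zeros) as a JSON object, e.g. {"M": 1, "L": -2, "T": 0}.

Exponent matrix [M,I,L,Θ] × [ΔT,m,D,ℓ,i,ρ,X1,X2]:
  M: [ 0  1  0  0  0  1  1  2]
  I: [ 0  0  0  0  1  0 -2  0]
  L: [ 0  0  1  1  0 -3 -3  1]
  Θ: [ 1  0  0  0  0  0 -3  3]
  [M]: (-1)·0+(-1)·1+(2)·0+(-2)·0+(-2)·1+(-2)·2 = -7
  [I]: (-1)·0+(-1)·0+(2)·0+(-2)·1+(-2)·0+(-2)·0 = -2
  [L]: (-1)·0+(-1)·0+(2)·1+(-2)·0+(-2)·-3+(-2)·1 = 6
  [Θ]: (-1)·1+(-1)·0+(2)·0+(-2)·0+(-2)·0+(-2)·3 = -7
⇒ M^-7 I^-2 L^6 Θ^-7

{"M": -7, "I": -2, "L": 6, "Θ": -7}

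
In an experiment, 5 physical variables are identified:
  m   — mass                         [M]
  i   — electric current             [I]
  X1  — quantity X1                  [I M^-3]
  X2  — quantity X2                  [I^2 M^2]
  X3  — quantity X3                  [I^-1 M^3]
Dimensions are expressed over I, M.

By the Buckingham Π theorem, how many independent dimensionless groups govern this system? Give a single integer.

Exponent matrix [I,M] × [m,i,X1,X2,X3]:
  I: [ 0  1  1  2 -1]
  M: [ 1  0 -3  2  3]
RREF → pivots at {m,i} ⇒ r = 2
Π count = n − r = 5 − 2 = 3

3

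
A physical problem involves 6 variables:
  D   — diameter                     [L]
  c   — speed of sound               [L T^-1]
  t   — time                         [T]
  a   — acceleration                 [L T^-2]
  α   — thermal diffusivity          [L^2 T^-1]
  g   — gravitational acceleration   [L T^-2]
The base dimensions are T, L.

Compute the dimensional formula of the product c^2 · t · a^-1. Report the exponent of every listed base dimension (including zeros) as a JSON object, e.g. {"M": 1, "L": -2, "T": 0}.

Dimensional matrix (T×L by D×c×t×a×α×g):
  T: [ 0 -1  1 -2 -1 -2]
  L: [ 1  1  0  1  2  1]
  [T]: (2)·-1+(1)·1+(-1)·-2 = 1
  [L]: (2)·1+(1)·0+(-1)·1 = 1
⇒ T L

{"T": 1, "L": 1}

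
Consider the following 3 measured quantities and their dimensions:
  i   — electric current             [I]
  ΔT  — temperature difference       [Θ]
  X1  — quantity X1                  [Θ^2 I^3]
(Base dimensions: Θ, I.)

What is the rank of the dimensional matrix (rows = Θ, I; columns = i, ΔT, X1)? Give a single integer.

2

Write exponents as rows Θ,I / cols i,ΔT,X1:
  Θ: [ 0  1  2]
  I: [ 1  0  3]
Echelon form has 2 nonzero rows (pivots: i,ΔT)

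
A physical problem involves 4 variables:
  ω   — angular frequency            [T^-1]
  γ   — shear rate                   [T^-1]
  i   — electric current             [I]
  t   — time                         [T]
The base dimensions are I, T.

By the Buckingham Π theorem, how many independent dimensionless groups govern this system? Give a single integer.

Write exponents as rows I,T / cols ω,γ,i,t:
  I: [ 0  0  1  0]
  T: [-1 -1  0  1]
Row reduction gives pivot columns ω,i; rank = 2
n=4, r=2 ⇒ 2 dimensionless groups

2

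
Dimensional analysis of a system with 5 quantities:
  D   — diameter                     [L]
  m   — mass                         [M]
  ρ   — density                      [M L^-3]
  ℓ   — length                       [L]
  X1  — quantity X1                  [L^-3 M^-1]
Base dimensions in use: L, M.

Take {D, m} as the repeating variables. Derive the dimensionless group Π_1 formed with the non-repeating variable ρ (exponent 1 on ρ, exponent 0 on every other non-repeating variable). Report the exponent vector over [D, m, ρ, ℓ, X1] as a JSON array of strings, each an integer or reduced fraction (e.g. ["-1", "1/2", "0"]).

["3", "-1", "1", "0", "0"]

Exponent matrix [L,M] × [D,m,ρ,ℓ,X1]:
  L: [ 1  0 -3  1 -3]
  M: [ 0  1  1  0 -1]
Row reduction gives pivot columns D,m; rank = 2
Pivot set = {D,m}, free = {ρ,ℓ,X1}
RREF:
  r0: [   1    0   -3    1   -3]
  r1: [   0    1    1    0   -1]
Fix exponent of ρ at 1, ℓ at 0, X1 at 0; solve each RREF row for its pivot's exponent:
  r0: exp(D) + (-3)·1 = 0 ⇒ exp(D) = 3
  r1: exp(m) + (1)·1 = 0 ⇒ exp(m) = -1
Π_1 = D^3 · m^-1 · ρ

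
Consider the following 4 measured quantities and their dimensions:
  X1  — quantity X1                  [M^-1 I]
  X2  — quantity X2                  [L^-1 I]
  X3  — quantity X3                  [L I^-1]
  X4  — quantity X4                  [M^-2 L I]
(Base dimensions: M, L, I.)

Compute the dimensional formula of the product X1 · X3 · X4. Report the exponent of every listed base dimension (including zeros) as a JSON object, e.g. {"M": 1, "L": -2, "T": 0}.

{"M": -3, "L": 2, "I": 1}

Exponent matrix [M,L,I] × [X1,X2,X3,X4]:
  M: [-1  0  0 -2]
  L: [ 0 -1  1  1]
  I: [ 1  1 -1  1]
  [M]: (1)·-1+(1)·0+(1)·-2 = -3
  [L]: (1)·0+(1)·1+(1)·1 = 2
  [I]: (1)·1+(1)·-1+(1)·1 = 1
⇒ M^-3 L^2 I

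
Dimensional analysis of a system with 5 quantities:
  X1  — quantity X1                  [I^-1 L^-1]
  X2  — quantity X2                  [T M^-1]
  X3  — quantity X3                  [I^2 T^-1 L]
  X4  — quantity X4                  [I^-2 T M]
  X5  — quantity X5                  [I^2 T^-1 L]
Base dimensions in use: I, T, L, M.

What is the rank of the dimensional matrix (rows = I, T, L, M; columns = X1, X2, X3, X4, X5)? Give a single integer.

3

Dimensional matrix (I×T×L×M by X1×X2×X3×X4×X5):
  I: [-1  0  2 -2  2]
  T: [ 0  1 -1  1 -1]
  L: [-1  0  1  0  1]
  M: [ 0 -1  0  1  0]
RREF → pivots at {X1,X2,X3} ⇒ r = 3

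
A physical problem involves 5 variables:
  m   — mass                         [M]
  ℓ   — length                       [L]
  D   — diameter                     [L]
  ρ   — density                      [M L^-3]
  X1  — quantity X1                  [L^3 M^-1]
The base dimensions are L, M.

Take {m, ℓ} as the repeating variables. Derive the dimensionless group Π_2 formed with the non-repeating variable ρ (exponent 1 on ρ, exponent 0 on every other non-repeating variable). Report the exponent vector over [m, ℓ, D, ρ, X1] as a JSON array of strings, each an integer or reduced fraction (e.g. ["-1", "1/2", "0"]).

["-1", "3", "0", "1", "0"]

Write exponents as rows L,M / cols m,ℓ,D,ρ,X1:
  L: [ 0  1  1 -3  3]
  M: [ 1  0  0  1 -1]
Echelon form has 2 nonzero rows (pivots: m,ℓ)
Pivot set = {m,ℓ}, free = {D,ρ,X1}
RREF:
  r0: [   1    0    0    1   -1]
  r1: [   0    1    1   -3    3]
Fix exponent of ρ at 1, D at 0, X1 at 0; solve each RREF row for its pivot's exponent:
  r0: exp(m) + (1)·1 = 0 ⇒ exp(m) = -1
  r1: exp(ℓ) + (-3)·1 = 0 ⇒ exp(ℓ) = 3
Π_2 = m^-1 · ℓ^3 · ρ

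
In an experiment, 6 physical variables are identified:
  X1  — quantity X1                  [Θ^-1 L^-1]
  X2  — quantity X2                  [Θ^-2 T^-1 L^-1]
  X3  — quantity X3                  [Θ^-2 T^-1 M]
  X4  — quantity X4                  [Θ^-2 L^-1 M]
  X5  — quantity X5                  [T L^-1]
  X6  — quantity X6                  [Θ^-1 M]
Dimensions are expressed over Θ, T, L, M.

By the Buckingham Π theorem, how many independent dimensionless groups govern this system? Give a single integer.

3

Dimensional matrix (Θ×T×L×M by X1×X2×X3×X4×X5×X6):
  Θ: [-1 -2 -2 -2  0 -1]
  T: [ 0 -1 -1  0  1  0]
  L: [-1 -1  0 -1 -1  0]
  M: [ 0  0  1  1  0  1]
Echelon form has 3 nonzero rows (pivots: X1,X2,X3)
n=6, r=3 ⇒ 3 dimensionless groups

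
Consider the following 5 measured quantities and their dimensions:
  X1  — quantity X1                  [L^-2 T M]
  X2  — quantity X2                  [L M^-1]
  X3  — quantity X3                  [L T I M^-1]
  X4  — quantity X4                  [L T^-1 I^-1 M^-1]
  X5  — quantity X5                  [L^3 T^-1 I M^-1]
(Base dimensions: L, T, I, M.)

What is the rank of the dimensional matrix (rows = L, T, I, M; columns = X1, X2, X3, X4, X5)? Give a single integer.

Write exponents as rows L,T,I,M / cols X1,X2,X3,X4,X5:
  L: [-2  1  1  1  3]
  T: [ 1  0  1 -1 -1]
  I: [ 0  0  1 -1  1]
  M: [ 1 -1 -1 -1 -1]
Echelon form has 3 nonzero rows (pivots: X1,X2,X3)

3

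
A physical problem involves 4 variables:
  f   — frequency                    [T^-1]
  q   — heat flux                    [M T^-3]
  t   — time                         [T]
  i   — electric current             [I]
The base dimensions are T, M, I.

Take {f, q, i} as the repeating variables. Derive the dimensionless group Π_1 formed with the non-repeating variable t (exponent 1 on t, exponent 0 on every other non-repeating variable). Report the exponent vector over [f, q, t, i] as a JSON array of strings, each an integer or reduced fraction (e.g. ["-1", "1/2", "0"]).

["1", "0", "1", "0"]

Exponent matrix [T,M,I] × [f,q,t,i]:
  T: [-1 -3  1  0]
  M: [ 0  1  0  0]
  I: [ 0  0  0  1]
RREF → pivots at {f,q,i} ⇒ r = 3
Repeat: f,q,i; free: t
RREF:
  r0: [   1    0   -1    0]
  r1: [   0    1    0    0]
  r2: [   0    0    0    1]
Fix exponent of t at 1; solve each RREF row for its pivot's exponent:
  r0: exp(f) + (-1)·1 = 0 ⇒ exp(f) = 1
  r1: exp(q) + (0)·1 = 0 ⇒ exp(q) = 0
  r2: exp(i) + (0)·1 = 0 ⇒ exp(i) = 0
Π_1 = f · t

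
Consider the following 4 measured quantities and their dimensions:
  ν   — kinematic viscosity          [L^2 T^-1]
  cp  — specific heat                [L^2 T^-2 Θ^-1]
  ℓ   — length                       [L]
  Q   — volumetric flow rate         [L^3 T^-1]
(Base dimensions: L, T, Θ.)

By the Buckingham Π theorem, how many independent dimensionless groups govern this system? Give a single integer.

Exponent matrix [L,T,Θ] × [ν,cp,ℓ,Q]:
  L: [ 2  2  1  3]
  T: [-1 -2  0 -1]
  Θ: [ 0 -1  0  0]
RREF → pivots at {ν,cp,ℓ} ⇒ r = 3
n=4, r=3 ⇒ 1 dimensionless group

1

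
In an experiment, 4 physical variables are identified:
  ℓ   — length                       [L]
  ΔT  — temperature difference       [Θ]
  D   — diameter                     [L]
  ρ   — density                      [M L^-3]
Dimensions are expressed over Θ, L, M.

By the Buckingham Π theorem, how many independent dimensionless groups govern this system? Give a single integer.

Write exponents as rows Θ,L,M / cols ℓ,ΔT,D,ρ:
  Θ: [ 0  1  0  0]
  L: [ 1  0  1 -3]
  M: [ 0  0  0  1]
Row reduction gives pivot columns ℓ,ΔT,ρ; rank = 3
Π count = n − r = 4 − 3 = 1

1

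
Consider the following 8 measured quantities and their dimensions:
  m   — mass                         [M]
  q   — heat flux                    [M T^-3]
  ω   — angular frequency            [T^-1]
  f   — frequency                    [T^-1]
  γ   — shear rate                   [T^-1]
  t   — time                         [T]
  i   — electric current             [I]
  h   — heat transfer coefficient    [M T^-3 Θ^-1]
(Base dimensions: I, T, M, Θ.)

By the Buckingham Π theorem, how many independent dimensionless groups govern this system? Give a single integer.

Exponent matrix [I,T,M,Θ] × [m,q,ω,f,γ,t,i,h]:
  I: [ 0  0  0  0  0  0  1  0]
  T: [ 0 -3 -1 -1 -1  1  0 -3]
  M: [ 1  1  0  0  0  0  0  1]
  Θ: [ 0  0  0  0  0  0  0 -1]
RREF → pivots at {m,q,i,h} ⇒ r = 4
Π count = n − r = 8 − 4 = 4

4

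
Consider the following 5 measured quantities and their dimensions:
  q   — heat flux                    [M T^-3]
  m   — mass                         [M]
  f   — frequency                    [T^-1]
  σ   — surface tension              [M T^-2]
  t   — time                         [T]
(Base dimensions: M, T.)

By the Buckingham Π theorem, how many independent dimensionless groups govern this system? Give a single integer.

Write exponents as rows M,T / cols q,m,f,σ,t:
  M: [ 1  1  0  1  0]
  T: [-3  0 -1 -2  1]
Row reduction gives pivot columns q,m; rank = 2
5 vars − rank 2 = 3 Π groups

3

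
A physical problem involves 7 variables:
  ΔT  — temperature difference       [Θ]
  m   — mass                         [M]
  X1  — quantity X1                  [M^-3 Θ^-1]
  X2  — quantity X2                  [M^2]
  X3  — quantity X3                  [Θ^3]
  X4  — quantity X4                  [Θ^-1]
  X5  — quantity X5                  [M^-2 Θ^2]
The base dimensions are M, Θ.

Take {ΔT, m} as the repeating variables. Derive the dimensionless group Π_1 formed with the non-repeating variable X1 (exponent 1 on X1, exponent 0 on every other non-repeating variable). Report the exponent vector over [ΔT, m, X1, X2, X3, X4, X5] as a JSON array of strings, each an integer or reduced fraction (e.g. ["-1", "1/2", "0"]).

["1", "3", "1", "0", "0", "0", "0"]

Write exponents as rows M,Θ / cols ΔT,m,X1,X2,X3,X4,X5:
  M: [ 0  1 -3  2  0  0 -2]
  Θ: [ 1  0 -1  0  3 -1  2]
RREF → pivots at {ΔT,m} ⇒ r = 2
Pivot set = {ΔT,m}, free = {X1,X2,X3,X4,X5}
RREF:
  r0: [   1    0   -1    0    3   -1    2]
  r1: [   0    1   -3    2    0    0   -2]
Fix exponent of X1 at 1, X2 at 0, X3 at 0, X4 at 0, X5 at 0; solve each RREF row for its pivot's exponent:
  r0: exp(ΔT) + (-1)·1 = 0 ⇒ exp(ΔT) = 1
  r1: exp(m) + (-3)·1 = 0 ⇒ exp(m) = 3
Π_1 = ΔT · m^3 · X1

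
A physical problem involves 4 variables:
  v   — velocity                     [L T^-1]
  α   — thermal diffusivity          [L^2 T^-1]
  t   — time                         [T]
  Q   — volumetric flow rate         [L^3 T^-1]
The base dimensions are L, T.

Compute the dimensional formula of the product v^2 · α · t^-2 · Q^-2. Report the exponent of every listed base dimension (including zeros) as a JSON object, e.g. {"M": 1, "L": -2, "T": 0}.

Exponent matrix [L,T] × [v,α,t,Q]:
  L: [ 1  2  0  3]
  T: [-1 -1  1 -1]
  [L]: (2)·1+(1)·2+(-2)·0+(-2)·3 = -2
  [T]: (2)·-1+(1)·-1+(-2)·1+(-2)·-1 = -3
⇒ L^-2 T^-3

{"L": -2, "T": -3}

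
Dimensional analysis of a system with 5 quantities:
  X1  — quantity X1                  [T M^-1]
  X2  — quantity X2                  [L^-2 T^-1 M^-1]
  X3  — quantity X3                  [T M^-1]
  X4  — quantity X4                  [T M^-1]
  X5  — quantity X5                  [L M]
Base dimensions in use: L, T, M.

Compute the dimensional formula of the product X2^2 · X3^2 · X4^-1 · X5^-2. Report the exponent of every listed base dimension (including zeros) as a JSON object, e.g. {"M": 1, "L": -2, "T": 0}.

Exponent matrix [L,T,M] × [X1,X2,X3,X4,X5]:
  L: [ 0 -2  0  0  1]
  T: [ 1 -1  1  1  0]
  M: [-1 -1 -1 -1  1]
  [L]: (2)·-2+(2)·0+(-1)·0+(-2)·1 = -6
  [T]: (2)·-1+(2)·1+(-1)·1+(-2)·0 = -1
  [M]: (2)·-1+(2)·-1+(-1)·-1+(-2)·1 = -5
⇒ L^-6 T^-1 M^-5

{"L": -6, "T": -1, "M": -5}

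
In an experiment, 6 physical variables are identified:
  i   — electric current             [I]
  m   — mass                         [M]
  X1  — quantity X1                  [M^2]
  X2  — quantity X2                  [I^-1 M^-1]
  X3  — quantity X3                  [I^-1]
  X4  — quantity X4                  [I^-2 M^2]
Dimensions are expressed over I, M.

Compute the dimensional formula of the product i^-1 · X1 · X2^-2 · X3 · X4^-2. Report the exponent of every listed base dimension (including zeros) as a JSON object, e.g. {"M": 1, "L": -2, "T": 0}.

Write exponents as rows I,M / cols i,m,X1,X2,X3,X4:
  I: [ 1  0  0 -1 -1 -2]
  M: [ 0  1  2 -1  0  2]
  [I]: (-1)·1+(1)·0+(-2)·-1+(1)·-1+(-2)·-2 = 4
  [M]: (-1)·0+(1)·2+(-2)·-1+(1)·0+(-2)·2 = 0
⇒ I^4

{"I": 4, "M": 0}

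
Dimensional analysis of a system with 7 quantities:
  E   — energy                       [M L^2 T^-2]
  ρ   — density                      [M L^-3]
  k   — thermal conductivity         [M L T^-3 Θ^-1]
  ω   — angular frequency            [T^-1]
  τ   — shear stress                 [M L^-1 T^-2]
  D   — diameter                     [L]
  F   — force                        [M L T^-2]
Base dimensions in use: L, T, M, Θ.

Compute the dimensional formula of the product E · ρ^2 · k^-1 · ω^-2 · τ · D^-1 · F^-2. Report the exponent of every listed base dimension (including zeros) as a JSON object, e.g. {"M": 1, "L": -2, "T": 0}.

Dimensional matrix (L×T×M×Θ by E×ρ×k×ω×τ×D×F):
  L: [ 2 -3  1  0 -1  1  1]
  T: [-2  0 -3 -1 -2  0 -2]
  M: [ 1  1  1  0  1  0  1]
  Θ: [ 0  0 -1  0  0  0  0]
  [L]: (1)·2+(2)·-3+(-1)·1+(-2)·0+(1)·-1+(-1)·1+(-2)·1 = -9
  [T]: (1)·-2+(2)·0+(-1)·-3+(-2)·-1+(1)·-2+(-1)·0+(-2)·-2 = 5
  [M]: (1)·1+(2)·1+(-1)·1+(-2)·0+(1)·1+(-1)·0+(-2)·1 = 1
  [Θ]: (1)·0+(2)·0+(-1)·-1+(-2)·0+(1)·0+(-1)·0+(-2)·0 = 1
⇒ L^-9 T^5 M Θ

{"L": -9, "T": 5, "M": 1, "Θ": 1}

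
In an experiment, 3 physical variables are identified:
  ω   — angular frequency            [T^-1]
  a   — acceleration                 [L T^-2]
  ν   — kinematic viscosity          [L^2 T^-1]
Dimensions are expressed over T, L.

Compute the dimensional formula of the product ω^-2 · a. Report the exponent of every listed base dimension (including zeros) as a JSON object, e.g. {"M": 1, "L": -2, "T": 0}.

Write exponents as rows T,L / cols ω,a,ν:
  T: [-1 -2 -1]
  L: [ 0  1  2]
  [T]: (-2)·-1+(1)·-2 = 0
  [L]: (-2)·0+(1)·1 = 1
⇒ L

{"T": 0, "L": 1}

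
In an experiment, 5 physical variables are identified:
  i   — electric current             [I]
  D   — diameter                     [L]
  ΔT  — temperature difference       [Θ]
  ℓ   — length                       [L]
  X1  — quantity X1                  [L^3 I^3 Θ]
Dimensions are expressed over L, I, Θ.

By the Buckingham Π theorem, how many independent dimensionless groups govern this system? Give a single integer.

2

Write exponents as rows L,I,Θ / cols i,D,ΔT,ℓ,X1:
  L: [ 0  1  0  1  3]
  I: [ 1  0  0  0  3]
  Θ: [ 0  0  1  0  1]
RREF → pivots at {i,D,ΔT} ⇒ r = 3
n=5, r=3 ⇒ 2 dimensionless groups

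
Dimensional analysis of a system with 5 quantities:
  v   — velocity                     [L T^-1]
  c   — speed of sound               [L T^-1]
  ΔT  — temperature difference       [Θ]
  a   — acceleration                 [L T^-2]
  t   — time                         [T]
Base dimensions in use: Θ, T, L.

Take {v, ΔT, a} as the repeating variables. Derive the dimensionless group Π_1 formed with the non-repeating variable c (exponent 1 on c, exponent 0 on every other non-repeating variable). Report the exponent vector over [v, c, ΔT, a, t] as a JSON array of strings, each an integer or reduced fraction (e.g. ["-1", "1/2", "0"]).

["-1", "1", "0", "0", "0"]

Write exponents as rows Θ,T,L / cols v,c,ΔT,a,t:
  Θ: [ 0  0  1  0  0]
  T: [-1 -1  0 -2  1]
  L: [ 1  1  0  1  0]
RREF → pivots at {v,ΔT,a} ⇒ r = 3
Pivot set = {v,ΔT,a}, free = {c,t}
RREF:
  r0: [   1    1    0    0    1]
  r1: [   0    0    1    0    0]
  r2: [   0    0    0    1   -1]
Fix exponent of c at 1, t at 0; solve each RREF row for its pivot's exponent:
  r0: exp(v) + (1)·1 = 0 ⇒ exp(v) = -1
  r1: exp(ΔT) + (0)·1 = 0 ⇒ exp(ΔT) = 0
  r2: exp(a) + (0)·1 = 0 ⇒ exp(a) = 0
Π_1 = v^-1 · c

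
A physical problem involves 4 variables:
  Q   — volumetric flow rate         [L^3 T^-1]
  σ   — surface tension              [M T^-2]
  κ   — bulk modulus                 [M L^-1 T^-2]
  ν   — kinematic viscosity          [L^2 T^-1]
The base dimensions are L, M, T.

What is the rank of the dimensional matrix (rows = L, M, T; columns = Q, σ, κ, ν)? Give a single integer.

Exponent matrix [L,M,T] × [Q,σ,κ,ν]:
  L: [ 3  0 -1  2]
  M: [ 0  1  1  0]
  T: [-1 -2 -2 -1]
Row reduction gives pivot columns Q,σ,κ; rank = 3

3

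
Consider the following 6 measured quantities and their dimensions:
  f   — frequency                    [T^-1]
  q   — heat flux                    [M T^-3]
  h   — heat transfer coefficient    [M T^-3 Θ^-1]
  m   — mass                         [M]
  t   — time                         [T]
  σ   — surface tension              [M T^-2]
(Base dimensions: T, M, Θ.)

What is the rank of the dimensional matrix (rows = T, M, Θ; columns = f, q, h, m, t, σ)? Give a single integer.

Dimensional matrix (T×M×Θ by f×q×h×m×t×σ):
  T: [-1 -3 -3  0  1 -2]
  M: [ 0  1  1  1  0  1]
  Θ: [ 0  0 -1  0  0  0]
RREF → pivots at {f,q,h} ⇒ r = 3

3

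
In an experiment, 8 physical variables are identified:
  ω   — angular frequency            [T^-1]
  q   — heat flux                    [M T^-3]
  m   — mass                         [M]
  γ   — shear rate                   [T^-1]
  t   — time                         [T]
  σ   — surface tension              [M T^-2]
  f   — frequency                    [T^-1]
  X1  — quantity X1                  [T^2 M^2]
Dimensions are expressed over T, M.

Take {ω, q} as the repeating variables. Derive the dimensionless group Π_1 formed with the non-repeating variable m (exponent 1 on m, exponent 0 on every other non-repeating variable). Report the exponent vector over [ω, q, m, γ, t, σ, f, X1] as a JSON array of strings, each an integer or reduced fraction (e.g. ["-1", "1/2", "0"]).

Dimensional matrix (T×M by ω×q×m×γ×t×σ×f×X1):
  T: [-1 -3  0 -1  1 -2 -1  2]
  M: [ 0  1  1  0  0  1  0  2]
Row reduction gives pivot columns ω,q; rank = 2
Pivot set = {ω,q}, free = {m,γ,t,σ,f,X1}
RREF:
  r0: [   1    0   -3    1   -1   -1    1   -8]
  r1: [   0    1    1    0    0    1    0    2]
Fix exponent of m at 1, γ at 0, t at 0, σ at 0, f at 0, X1 at 0; solve each RREF row for its pivot's exponent:
  r0: exp(ω) + (-3)·1 = 0 ⇒ exp(ω) = 3
  r1: exp(q) + (1)·1 = 0 ⇒ exp(q) = -1
Π_1 = ω^3 · q^-1 · m

["3", "-1", "1", "0", "0", "0", "0", "0"]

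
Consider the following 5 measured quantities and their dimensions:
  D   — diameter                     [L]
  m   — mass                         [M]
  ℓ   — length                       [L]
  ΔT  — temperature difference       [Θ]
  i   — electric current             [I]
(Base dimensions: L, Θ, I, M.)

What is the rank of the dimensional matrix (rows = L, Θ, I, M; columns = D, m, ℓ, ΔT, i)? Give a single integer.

4

Exponent matrix [L,Θ,I,M] × [D,m,ℓ,ΔT,i]:
  L: [ 1  0  1  0  0]
  Θ: [ 0  0  0  1  0]
  I: [ 0  0  0  0  1]
  M: [ 0  1  0  0  0]
RREF → pivots at {D,m,ΔT,i} ⇒ r = 4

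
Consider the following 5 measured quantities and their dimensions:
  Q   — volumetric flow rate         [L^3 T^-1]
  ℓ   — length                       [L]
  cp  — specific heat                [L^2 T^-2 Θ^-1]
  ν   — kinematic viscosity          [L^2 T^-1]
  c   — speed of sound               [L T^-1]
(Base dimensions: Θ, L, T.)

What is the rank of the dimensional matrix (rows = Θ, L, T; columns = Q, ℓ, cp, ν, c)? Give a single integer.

Write exponents as rows Θ,L,T / cols Q,ℓ,cp,ν,c:
  Θ: [ 0  0 -1  0  0]
  L: [ 3  1  2  2  1]
  T: [-1  0 -2 -1 -1]
Row reduction gives pivot columns Q,ℓ,cp; rank = 3

3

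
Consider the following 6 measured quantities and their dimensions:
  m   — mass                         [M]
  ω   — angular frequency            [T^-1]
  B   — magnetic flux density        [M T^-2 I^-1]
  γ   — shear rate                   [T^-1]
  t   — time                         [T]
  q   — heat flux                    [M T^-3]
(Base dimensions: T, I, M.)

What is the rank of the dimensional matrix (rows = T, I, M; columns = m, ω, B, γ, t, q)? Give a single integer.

Exponent matrix [T,I,M] × [m,ω,B,γ,t,q]:
  T: [ 0 -1 -2 -1  1 -3]
  I: [ 0  0 -1  0  0  0]
  M: [ 1  0  1  0  0  1]
RREF → pivots at {m,ω,B} ⇒ r = 3

3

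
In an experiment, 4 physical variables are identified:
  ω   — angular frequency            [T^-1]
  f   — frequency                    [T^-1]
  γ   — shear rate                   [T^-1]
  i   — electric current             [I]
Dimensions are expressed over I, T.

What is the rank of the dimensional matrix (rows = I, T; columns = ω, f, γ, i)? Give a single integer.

Dimensional matrix (I×T by ω×f×γ×i):
  I: [ 0  0  0  1]
  T: [-1 -1 -1  0]
Row reduction gives pivot columns ω,i; rank = 2

2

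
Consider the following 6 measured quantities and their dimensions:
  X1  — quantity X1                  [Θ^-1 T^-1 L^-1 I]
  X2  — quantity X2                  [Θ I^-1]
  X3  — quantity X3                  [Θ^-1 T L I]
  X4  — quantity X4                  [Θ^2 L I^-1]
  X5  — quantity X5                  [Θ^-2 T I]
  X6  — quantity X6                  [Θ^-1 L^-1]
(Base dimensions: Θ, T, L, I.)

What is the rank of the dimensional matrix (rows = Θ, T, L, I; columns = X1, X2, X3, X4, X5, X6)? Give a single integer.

3

Dimensional matrix (Θ×T×L×I by X1×X2×X3×X4×X5×X6):
  Θ: [-1  1 -1  2 -2 -1]
  T: [-1  0  1  0  1  0]
  L: [-1  0  1  1  0 -1]
  I: [ 1 -1  1 -1  1  0]
RREF → pivots at {X1,X2,X4} ⇒ r = 3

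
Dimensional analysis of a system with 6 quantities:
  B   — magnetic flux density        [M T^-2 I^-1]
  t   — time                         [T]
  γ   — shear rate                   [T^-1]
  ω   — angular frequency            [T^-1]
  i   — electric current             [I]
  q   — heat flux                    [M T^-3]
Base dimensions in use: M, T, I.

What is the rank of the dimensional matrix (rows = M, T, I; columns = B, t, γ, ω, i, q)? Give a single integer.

Write exponents as rows M,T,I / cols B,t,γ,ω,i,q:
  M: [ 1  0  0  0  0  1]
  T: [-2  1 -1 -1  0 -3]
  I: [-1  0  0  0  1  0]
Echelon form has 3 nonzero rows (pivots: B,t,i)

3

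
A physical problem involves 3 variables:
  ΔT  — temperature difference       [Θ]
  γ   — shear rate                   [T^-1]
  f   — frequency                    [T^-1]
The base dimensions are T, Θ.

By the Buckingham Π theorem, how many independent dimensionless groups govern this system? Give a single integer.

1

Dimensional matrix (T×Θ by ΔT×γ×f):
  T: [ 0 -1 -1]
  Θ: [ 1  0  0]
RREF → pivots at {ΔT,γ} ⇒ r = 2
n=3, r=2 ⇒ 1 dimensionless group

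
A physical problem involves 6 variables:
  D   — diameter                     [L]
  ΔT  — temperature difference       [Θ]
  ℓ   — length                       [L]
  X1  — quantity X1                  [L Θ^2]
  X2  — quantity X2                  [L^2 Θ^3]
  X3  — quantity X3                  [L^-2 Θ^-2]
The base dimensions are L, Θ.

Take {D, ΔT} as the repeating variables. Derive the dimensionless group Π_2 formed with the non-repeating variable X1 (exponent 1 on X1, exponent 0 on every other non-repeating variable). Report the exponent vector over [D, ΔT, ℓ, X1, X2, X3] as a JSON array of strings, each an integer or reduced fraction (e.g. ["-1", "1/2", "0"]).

["-1", "-2", "0", "1", "0", "0"]

Exponent matrix [L,Θ] × [D,ΔT,ℓ,X1,X2,X3]:
  L: [ 1  0  1  1  2 -2]
  Θ: [ 0  1  0  2  3 -2]
Echelon form has 2 nonzero rows (pivots: D,ΔT)
Repeat: D,ΔT; free: ℓ,X1,X2,X3
RREF:
  r0: [   1    0    1    1    2   -2]
  r1: [   0    1    0    2    3   -2]
Fix exponent of X1 at 1, ℓ at 0, X2 at 0, X3 at 0; solve each RREF row for its pivot's exponent:
  r0: exp(D) + (1)·1 = 0 ⇒ exp(D) = -1
  r1: exp(ΔT) + (2)·1 = 0 ⇒ exp(ΔT) = -2
Π_2 = D^-1 · ΔT^-2 · X1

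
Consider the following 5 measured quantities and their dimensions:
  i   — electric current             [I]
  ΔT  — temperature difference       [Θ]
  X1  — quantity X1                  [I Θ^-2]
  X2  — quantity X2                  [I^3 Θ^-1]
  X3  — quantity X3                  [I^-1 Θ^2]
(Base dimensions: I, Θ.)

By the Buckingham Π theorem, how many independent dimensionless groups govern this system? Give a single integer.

Exponent matrix [I,Θ] × [i,ΔT,X1,X2,X3]:
  I: [ 1  0  1  3 -1]
  Θ: [ 0  1 -2 -1  2]
RREF → pivots at {i,ΔT} ⇒ r = 2
5 vars − rank 2 = 3 Π groups

3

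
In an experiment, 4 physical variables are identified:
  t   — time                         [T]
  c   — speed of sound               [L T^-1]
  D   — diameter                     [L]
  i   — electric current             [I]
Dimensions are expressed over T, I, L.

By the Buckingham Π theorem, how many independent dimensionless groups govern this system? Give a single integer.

1

Write exponents as rows T,I,L / cols t,c,D,i:
  T: [ 1 -1  0  0]
  I: [ 0  0  0  1]
  L: [ 0  1  1  0]
RREF → pivots at {t,c,i} ⇒ r = 3
Π count = n − r = 4 − 3 = 1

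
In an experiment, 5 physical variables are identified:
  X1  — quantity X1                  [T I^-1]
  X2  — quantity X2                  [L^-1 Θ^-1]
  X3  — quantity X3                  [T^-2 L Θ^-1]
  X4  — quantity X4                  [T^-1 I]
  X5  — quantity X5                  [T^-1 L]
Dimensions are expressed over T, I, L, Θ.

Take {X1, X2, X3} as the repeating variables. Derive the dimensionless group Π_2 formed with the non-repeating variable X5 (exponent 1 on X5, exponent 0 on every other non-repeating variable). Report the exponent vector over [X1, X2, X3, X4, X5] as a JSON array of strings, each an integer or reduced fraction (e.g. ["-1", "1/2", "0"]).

Dimensional matrix (T×I×L×Θ by X1×X2×X3×X4×X5):
  T: [ 1  0 -2 -1 -1]
  I: [-1  0  0  1  0]
  L: [ 0 -1  1  0  1]
  Θ: [ 0 -1 -1  0  0]
Row reduction gives pivot columns X1,X2,X3; rank = 3
Repeat: X1,X2,X3; free: X4,X5
RREF:
  r0: [   1    0    0   -1    0]
  r1: [   0    1    0    0 -1/2]
  r2: [   0    0    1    0  1/2]
  r3: [   0    0    0    0    0]
Fix exponent of X5 at 1, X4 at 0; solve each RREF row for its pivot's exponent:
  r0: exp(X1) + (0)·1 = 0 ⇒ exp(X1) = 0
  r1: exp(X2) + (-1/2)·1 = 0 ⇒ exp(X2) = 1/2
  r2: exp(X3) + (1/2)·1 = 0 ⇒ exp(X3) = -1/2
Π_2 = X2^(1/2) · X3^(-1/2) · X5

["0", "1/2", "-1/2", "0", "1"]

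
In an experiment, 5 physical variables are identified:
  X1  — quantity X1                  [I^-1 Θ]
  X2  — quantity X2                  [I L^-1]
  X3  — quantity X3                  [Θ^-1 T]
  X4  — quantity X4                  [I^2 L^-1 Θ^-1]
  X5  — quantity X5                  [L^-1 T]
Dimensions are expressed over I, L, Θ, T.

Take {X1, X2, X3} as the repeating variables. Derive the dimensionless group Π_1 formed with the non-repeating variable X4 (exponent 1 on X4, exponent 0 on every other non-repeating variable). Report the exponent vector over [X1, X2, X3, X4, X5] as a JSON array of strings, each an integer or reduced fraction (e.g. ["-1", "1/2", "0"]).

["1", "-1", "0", "1", "0"]

Exponent matrix [I,L,Θ,T] × [X1,X2,X3,X4,X5]:
  I: [-1  1  0  2  0]
  L: [ 0 -1  0 -1 -1]
  Θ: [ 1  0 -1 -1  0]
  T: [ 0  0  1  0  1]
RREF → pivots at {X1,X2,X3} ⇒ r = 3
Repeat: X1,X2,X3; free: X4,X5
RREF:
  r0: [   1    0    0   -1    1]
  r1: [   0    1    0    1    1]
  r2: [   0    0    1    0    1]
  r3: [   0    0    0    0    0]
Fix exponent of X4 at 1, X5 at 0; solve each RREF row for its pivot's exponent:
  r0: exp(X1) + (-1)·1 = 0 ⇒ exp(X1) = 1
  r1: exp(X2) + (1)·1 = 0 ⇒ exp(X2) = -1
  r2: exp(X3) + (0)·1 = 0 ⇒ exp(X3) = 0
Π_1 = X1 · X2^-1 · X4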